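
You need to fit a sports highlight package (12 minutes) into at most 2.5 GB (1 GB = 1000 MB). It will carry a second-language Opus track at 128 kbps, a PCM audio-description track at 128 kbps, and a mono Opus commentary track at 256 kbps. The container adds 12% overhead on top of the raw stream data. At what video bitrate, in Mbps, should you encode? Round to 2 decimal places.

24.29 Mbps

Budget: 2.5 GB = 20000.0 Mb.
Stream payload after overhead: 20000.0 / 1.12 = 17857.1 Mb.
12 min = 720 s
Total bitrate budget: 17857.1 Mb / 720 s = 24.802 Mbps.
Audio total: 128 + 128 + 256 = 512 kbps = 0.512 Mbps.
Video: 24.802 − 0.512 = 24.290 Mbps.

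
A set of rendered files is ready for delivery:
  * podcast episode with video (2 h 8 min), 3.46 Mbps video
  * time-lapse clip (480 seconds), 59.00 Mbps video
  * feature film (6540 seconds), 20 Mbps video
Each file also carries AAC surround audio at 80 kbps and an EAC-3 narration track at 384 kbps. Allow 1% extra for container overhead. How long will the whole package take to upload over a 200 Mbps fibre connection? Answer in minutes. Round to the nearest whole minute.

Audio total: 80 + 384 = 464 kbps = 0.464 Mbps.
podcast episode with video: 3.924 Mbps × 7680 s × 1.01 = 30437.7 Mb
time-lapse clip: 59.464 Mbps × 480 s × 1.01 = 28828.1 Mb
feature film: 20.464 Mbps × 6540 s × 1.01 = 135172.9 Mb
Total: 194438.7 Mb = 24304.8 MB.
At 200 Mbps: 194438.7 / 200 = 972 s ≈ 16.2 minutes.

16 minutes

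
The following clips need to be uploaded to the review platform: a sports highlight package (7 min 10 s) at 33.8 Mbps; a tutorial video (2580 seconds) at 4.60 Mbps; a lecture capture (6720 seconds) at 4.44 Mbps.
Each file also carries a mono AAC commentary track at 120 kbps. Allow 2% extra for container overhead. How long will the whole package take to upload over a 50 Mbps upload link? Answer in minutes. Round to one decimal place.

Audio: 120 kbps = 0.120 Mbps.
sports highlight package: 33.920 Mbps × 430 s × 1.02 = 14877.3 Mb
tutorial video: 4.720 Mbps × 2580 s × 1.02 = 12421.2 Mb
lecture capture: 4.560 Mbps × 6720 s × 1.02 = 31256.1 Mb
Total: 58554.5 Mb = 7319.3 MB.
At 50 Mbps: 58554.5 / 50 = 1171 s ≈ 19.5 minutes.

19.5 minutes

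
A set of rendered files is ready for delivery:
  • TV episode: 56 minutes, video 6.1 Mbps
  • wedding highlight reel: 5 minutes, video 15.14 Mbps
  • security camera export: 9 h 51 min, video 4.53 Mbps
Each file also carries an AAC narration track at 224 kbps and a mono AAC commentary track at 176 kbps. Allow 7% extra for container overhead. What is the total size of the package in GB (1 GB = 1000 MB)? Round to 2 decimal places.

26.93 GB

Audio total: 224 + 176 = 400 kbps = 0.400 Mbps.
TV episode: 6.500 Mbps × 3360 s × 1.07 = 23368.8 Mb
wedding highlight reel: 15.540 Mbps × 300 s × 1.07 = 4988.3 Mb
security camera export: 4.930 Mbps × 35460 s × 1.07 = 187055.0 Mb
Total: 215412.2 Mb = 26926.5 MB.
= 26.93 GB.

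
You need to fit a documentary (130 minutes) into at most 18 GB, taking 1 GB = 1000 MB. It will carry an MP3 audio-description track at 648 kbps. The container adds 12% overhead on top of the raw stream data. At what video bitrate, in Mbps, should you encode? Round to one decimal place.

15.8 Mbps

Budget: 18 GB = 144000.0 Mb.
Stream payload after overhead: 144000.0 / 1.12 = 128571.4 Mb.
130 min = 7800 s
Total bitrate budget: 128571.4 Mb / 7800 s = 16.484 Mbps.
Audio: 648 kbps = 0.648 Mbps.
Video: 16.484 − 0.648 = 15.836 Mbps.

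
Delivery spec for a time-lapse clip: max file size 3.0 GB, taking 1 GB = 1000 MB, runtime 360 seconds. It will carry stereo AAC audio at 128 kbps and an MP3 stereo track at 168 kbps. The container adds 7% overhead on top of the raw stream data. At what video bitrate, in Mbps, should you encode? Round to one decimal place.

62.0 Mbps

Budget: 3.0 GB = 24000.0 Mb.
Stream payload after overhead: 24000.0 / 1.07 = 22429.9 Mb.
Total bitrate budget: 22429.9 Mb / 360 s = 62.305 Mbps.
Audio total: 128 + 168 = 296 kbps = 0.296 Mbps.
Video: 62.305 − 0.296 = 62.009 Mbps.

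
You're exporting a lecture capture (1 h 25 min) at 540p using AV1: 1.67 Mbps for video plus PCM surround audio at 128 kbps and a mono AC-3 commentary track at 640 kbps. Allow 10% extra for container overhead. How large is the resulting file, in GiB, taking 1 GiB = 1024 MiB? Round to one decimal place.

1.6 GiB

1 h 25 min = 85 min = 5100 s
Audio total: 128 + 640 = 768 kbps = 0.768 Mbps.
Total bitrate: 1.67 + 0.768 = 2.438 Mbps.
Stream data: 2.438 Mbps × 5100 s = 12433.8 Mb.
With 10% container overhead: ×1.10.
13,677 Mb = 1,709,647,500 bytes ÷ 1,073,741,824 = 1.592 GiB.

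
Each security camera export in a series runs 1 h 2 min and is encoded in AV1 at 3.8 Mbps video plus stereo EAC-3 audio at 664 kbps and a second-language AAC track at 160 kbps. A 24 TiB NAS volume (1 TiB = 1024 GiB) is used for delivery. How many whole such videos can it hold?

1 h 2 min = 62 min = 3720 s
Audio total: 664 + 160 = 824 kbps = 0.824 Mbps.
Total bitrate: 4.624 Mbps.
Per item: 4.624 Mbps × 3720 s = 17,201 Mb = 2,150 MB.
Capacity: 24 TiB = 211,106,233 Mb; 12272.70 items → 12272 complete.

12272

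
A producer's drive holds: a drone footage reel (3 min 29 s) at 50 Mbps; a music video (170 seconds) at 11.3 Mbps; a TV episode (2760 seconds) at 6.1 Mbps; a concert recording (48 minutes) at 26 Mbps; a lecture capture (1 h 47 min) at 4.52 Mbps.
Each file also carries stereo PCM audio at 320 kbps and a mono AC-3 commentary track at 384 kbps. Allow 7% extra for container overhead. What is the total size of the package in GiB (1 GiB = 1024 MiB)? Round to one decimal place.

Audio total: 320 + 384 = 704 kbps = 0.704 Mbps.
drone footage reel: 50.704 Mbps × 209 s × 1.07 = 11338.9 Mb
music video: 12.004 Mbps × 170 s × 1.07 = 2183.5 Mb
TV episode: 6.804 Mbps × 2760 s × 1.07 = 20093.6 Mb
concert recording: 26.704 Mbps × 2880 s × 1.07 = 82291.0 Mb
lecture capture: 5.224 Mbps × 6420 s × 1.07 = 35885.7 Mb
Total: 151792.8 Mb = 18974.1 MB.
= 17.67 GiB.

17.7 GiB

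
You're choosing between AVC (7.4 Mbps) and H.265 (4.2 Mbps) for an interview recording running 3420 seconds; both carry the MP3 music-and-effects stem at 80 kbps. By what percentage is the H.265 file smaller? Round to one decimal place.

Audio: 80 kbps = 0.080 Mbps.
AVC: 7.480 Mbps × 3420 s = 25581.6 Mb = 2.978 GiB.
H.265: 4.280 Mbps × 3420 s = 14637.6 Mb = 1.704 GiB.
Reduction: (1 − 1.704/2.978) × 100 = 42.78%.

42.8%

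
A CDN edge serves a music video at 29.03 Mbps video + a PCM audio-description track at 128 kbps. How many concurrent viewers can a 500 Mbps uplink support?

17

Audio: 128 kbps = 0.128 Mbps.
Per-viewer media rate: 29.158 Mbps.
500 Mbps = 500.0 Mbps; 500.0 / 29.158 = 17.15 → 17 viewers.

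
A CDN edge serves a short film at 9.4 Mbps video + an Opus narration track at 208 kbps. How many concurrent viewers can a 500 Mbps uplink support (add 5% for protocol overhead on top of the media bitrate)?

49

Audio: 208 kbps = 0.208 Mbps.
Per-viewer media rate: 9.608 Mbps.
On the wire with 5% overhead: 10.088 Mbps.
500 Mbps = 500.0 Mbps; 500.0 / 10.088 = 49.56 → 49 viewers.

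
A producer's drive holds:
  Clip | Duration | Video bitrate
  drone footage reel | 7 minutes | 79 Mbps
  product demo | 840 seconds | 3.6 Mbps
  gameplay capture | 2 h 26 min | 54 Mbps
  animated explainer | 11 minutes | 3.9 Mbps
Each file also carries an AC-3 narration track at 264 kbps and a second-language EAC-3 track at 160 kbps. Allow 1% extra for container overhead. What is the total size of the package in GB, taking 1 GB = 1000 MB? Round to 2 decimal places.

65.19 GB

Audio total: 264 + 160 = 424 kbps = 0.424 Mbps.
drone footage reel: 79.424 Mbps × 420 s × 1.01 = 33691.7 Mb
product demo: 4.024 Mbps × 840 s × 1.01 = 3414.0 Mb
gameplay capture: 54.424 Mbps × 8760 s × 1.01 = 481521.8 Mb
animated explainer: 4.324 Mbps × 660 s × 1.01 = 2882.4 Mb
Total: 521509.8 Mb = 65188.7 MB.
= 65.19 GB.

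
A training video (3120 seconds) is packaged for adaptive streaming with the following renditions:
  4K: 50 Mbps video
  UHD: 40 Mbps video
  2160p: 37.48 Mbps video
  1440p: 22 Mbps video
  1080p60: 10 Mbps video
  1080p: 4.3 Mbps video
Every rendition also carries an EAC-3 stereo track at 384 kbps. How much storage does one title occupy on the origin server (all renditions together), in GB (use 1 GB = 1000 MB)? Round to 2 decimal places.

64.77 GB

Audio: 384 kbps = 0.384 Mbps.
Sum of rendition bitrates: (50+0.384) + (40+0.384) + (37.48+0.384) + (22+0.384) + (10+0.384) + (4.3+0.384) = 166.084 Mbps.
× 3120 s = 518,182 Mb = 64,773 MB = 64.77 GB.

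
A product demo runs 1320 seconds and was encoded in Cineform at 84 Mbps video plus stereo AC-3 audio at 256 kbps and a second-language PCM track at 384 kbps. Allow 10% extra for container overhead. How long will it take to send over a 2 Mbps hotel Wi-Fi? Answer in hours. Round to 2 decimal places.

17.07 hours

Audio total: 256 + 384 = 640 kbps = 0.640 Mbps.
Total bitrate: 84.640 Mbps.
File: 84.640 Mbps × 1320 s = 111724.8 Mb.
With 10% container overhead: ×1.10. → 122897.3 Mb.
At 2 Mbps: 122897.3 / 2 = 61448.6 s ≈ 17.1 hours.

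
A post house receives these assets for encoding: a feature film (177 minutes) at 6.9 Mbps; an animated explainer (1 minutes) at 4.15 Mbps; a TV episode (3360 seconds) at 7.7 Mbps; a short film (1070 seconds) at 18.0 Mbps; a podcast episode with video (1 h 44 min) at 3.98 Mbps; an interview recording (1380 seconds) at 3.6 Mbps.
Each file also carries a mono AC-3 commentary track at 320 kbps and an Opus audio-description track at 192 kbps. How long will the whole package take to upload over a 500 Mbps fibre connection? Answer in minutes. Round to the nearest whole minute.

Audio total: 320 + 192 = 512 kbps = 0.512 Mbps.
feature film: 7.412 Mbps × 10620 s = 78715.4 Mb
animated explainer: 4.662 Mbps × 60 s = 279.7 Mb
TV episode: 8.212 Mbps × 3360 s = 27592.3 Mb
short film: 18.512 Mbps × 1070 s = 19807.8 Mb
podcast episode with video: 4.492 Mbps × 6240 s = 28030.1 Mb
interview recording: 4.112 Mbps × 1380 s = 5674.6 Mb
Total: 160100.0 Mb = 20012.5 MB.
At 500 Mbps: 160100.0 / 500 = 320 s ≈ 5.34 minutes.

5 minutes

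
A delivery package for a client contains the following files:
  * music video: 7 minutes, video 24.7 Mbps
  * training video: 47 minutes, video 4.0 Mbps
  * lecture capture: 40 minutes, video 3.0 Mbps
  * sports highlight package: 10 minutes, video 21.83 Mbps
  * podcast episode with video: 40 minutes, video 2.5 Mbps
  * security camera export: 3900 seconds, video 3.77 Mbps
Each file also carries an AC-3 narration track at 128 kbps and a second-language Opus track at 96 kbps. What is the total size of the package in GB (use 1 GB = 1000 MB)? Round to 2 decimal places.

Audio total: 128 + 96 = 224 kbps = 0.224 Mbps.
music video: 24.924 Mbps × 420 s = 10468.1 Mb
training video: 4.224 Mbps × 2820 s = 11911.7 Mb
lecture capture: 3.224 Mbps × 2400 s = 7737.6 Mb
sports highlight package: 22.054 Mbps × 600 s = 13232.4 Mb
podcast episode with video: 2.724 Mbps × 2400 s = 6537.6 Mb
security camera export: 3.994 Mbps × 3900 s = 15576.6 Mb
Total: 65464.0 Mb = 8183.0 MB.
= 8.183 GB.

8.18 GB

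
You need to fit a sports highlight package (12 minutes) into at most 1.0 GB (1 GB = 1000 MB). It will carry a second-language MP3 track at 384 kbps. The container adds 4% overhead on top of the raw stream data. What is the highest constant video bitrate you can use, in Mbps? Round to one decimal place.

10.3 Mbps

Budget: 1.0 GB = 8000.0 Mb.
Stream payload after overhead: 8000.0 / 1.04 = 7692.3 Mb.
12 min = 720 s
Total bitrate budget: 7692.3 Mb / 720 s = 10.684 Mbps.
Audio: 384 kbps = 0.384 Mbps.
Video: 10.684 − 0.384 = 10.300 Mbps.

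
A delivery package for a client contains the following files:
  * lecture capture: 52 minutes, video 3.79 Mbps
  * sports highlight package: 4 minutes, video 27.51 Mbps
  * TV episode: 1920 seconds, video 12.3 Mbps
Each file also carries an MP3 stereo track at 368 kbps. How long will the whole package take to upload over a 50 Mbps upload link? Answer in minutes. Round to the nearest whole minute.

Audio: 368 kbps = 0.368 Mbps.
lecture capture: 4.158 Mbps × 3120 s = 12973.0 Mb
sports highlight package: 27.878 Mbps × 240 s = 6690.7 Mb
TV episode: 12.668 Mbps × 1920 s = 24322.6 Mb
Total: 43986.2 Mb = 5498.3 MB.
At 50 Mbps: 43986.2 / 50 = 880 s ≈ 14.7 minutes.

15 minutes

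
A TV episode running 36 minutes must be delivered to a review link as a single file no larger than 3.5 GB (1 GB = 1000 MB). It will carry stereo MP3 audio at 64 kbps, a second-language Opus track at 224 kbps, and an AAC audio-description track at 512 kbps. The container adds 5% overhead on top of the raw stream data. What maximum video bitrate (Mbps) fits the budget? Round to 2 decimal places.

11.55 Mbps

Budget: 3.5 GB = 28000.0 Mb.
Stream payload after overhead: 28000.0 / 1.05 = 26666.7 Mb.
36 min = 2160 s
Total bitrate budget: 26666.7 Mb / 2160 s = 12.346 Mbps.
Audio total: 64 + 224 + 512 = 800 kbps = 0.800 Mbps.
Video: 12.346 − 0.800 = 11.546 Mbps.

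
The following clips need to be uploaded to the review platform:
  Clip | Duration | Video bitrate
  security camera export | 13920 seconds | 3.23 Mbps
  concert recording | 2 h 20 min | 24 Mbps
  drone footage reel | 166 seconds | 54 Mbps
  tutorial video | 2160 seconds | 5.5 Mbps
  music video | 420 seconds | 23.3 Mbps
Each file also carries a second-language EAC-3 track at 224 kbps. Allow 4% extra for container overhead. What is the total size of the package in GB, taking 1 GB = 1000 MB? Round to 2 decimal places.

Audio: 224 kbps = 0.224 Mbps.
security camera export: 3.454 Mbps × 13920 s × 1.04 = 50002.9 Mb
concert recording: 24.224 Mbps × 8400 s × 1.04 = 211620.9 Mb
drone footage reel: 54.224 Mbps × 166 s × 1.04 = 9361.2 Mb
tutorial video: 5.724 Mbps × 2160 s × 1.04 = 12858.4 Mb
music video: 23.524 Mbps × 420 s × 1.04 = 10275.3 Mb
Total: 294118.6 Mb = 36764.8 MB.
= 36.76 GB.

36.76 GB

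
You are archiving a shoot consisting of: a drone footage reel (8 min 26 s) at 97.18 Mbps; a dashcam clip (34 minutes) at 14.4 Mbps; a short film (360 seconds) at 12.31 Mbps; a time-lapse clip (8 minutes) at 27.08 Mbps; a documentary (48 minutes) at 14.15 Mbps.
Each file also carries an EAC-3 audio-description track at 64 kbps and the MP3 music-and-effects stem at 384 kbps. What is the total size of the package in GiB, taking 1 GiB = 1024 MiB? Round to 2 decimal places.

Audio total: 64 + 384 = 448 kbps = 0.448 Mbps.
drone footage reel: 97.628 Mbps × 506 s = 49399.8 Mb
dashcam clip: 14.848 Mbps × 2040 s = 30289.9 Mb
short film: 12.758 Mbps × 360 s = 4592.9 Mb
time-lapse clip: 27.528 Mbps × 480 s = 13213.4 Mb
documentary: 14.598 Mbps × 2880 s = 42042.2 Mb
Total: 139538.2 Mb = 17442.3 MB.
= 16.24 GiB.

16.24 GiB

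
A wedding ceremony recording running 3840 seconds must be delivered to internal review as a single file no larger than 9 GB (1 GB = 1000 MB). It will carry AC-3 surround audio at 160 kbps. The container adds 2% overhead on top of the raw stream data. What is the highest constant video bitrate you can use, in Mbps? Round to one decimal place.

18.2 Mbps

Budget: 9 GB = 72000.0 Mb.
Stream payload after overhead: 72000.0 / 1.02 = 70588.2 Mb.
Total bitrate budget: 70588.2 Mb / 3840 s = 18.382 Mbps.
Audio: 160 kbps = 0.160 Mbps.
Video: 18.382 − 0.160 = 18.222 Mbps.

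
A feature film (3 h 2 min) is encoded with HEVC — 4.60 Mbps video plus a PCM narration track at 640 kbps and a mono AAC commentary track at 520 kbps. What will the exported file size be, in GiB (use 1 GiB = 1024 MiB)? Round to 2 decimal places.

7.32 GiB

3 h 2 min = 182 min = 10920 s
Audio total: 640 + 520 = 1160 kbps = 1.160 Mbps.
Total bitrate: 4.60 + 1.160 = 5.760 Mbps.
Stream data: 5.760 Mbps × 10920 s = 62899.2 Mb.
62,899 Mb = 7,862,400,000 bytes ÷ 1,073,741,824 = 7.322 GiB.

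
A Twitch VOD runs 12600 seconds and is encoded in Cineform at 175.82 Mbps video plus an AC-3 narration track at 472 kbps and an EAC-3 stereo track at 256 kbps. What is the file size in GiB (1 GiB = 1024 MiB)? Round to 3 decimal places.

258.966 GiB

Audio total: 472 + 256 = 728 kbps = 0.728 Mbps.
Total bitrate: 175.82 + 0.728 = 176.548 Mbps.
Stream data: 176.548 Mbps × 12600 s = 2224504.8 Mb.
2,224,505 Mb = 278,063,100,000 bytes ÷ 1,073,741,824 = 259.0 GiB.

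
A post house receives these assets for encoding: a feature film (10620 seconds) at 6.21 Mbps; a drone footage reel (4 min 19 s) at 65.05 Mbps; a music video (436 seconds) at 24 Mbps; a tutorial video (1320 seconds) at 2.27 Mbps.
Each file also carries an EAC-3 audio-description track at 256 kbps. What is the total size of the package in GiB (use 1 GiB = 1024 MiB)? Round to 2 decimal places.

11.58 GiB

Audio: 256 kbps = 0.256 Mbps.
feature film: 6.466 Mbps × 10620 s = 68668.9 Mb
drone footage reel: 65.306 Mbps × 259 s = 16914.3 Mb
music video: 24.256 Mbps × 436 s = 10575.6 Mb
tutorial video: 2.526 Mbps × 1320 s = 3334.3 Mb
Total: 99493.1 Mb = 12436.6 MB.
= 11.58 GiB.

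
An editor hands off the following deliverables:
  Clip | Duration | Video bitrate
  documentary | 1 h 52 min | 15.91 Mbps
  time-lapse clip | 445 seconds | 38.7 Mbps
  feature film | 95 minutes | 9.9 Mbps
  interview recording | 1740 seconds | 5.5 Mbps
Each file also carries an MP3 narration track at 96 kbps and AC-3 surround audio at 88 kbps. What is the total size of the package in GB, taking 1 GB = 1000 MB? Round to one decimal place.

Audio total: 96 + 88 = 184 kbps = 0.184 Mbps.
documentary: 16.094 Mbps × 6720 s = 108151.7 Mb
time-lapse clip: 38.884 Mbps × 445 s = 17303.4 Mb
feature film: 10.084 Mbps × 5700 s = 57478.8 Mb
interview recording: 5.684 Mbps × 1740 s = 9890.2 Mb
Total: 192824.0 Mb = 24103.0 MB.
= 24.10 GB.

24.1 GB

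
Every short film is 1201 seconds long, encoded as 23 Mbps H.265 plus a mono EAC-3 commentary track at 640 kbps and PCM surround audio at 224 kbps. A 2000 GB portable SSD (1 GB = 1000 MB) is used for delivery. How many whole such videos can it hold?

Audio total: 640 + 224 = 864 kbps = 0.864 Mbps.
Total bitrate: 23.864 Mbps.
Per item: 23.864 Mbps × 1201 s = 28,661 Mb = 3,583 MB.
Capacity: 2000 GB = 16,000,000 Mb; 558.26 items → 558 complete.

558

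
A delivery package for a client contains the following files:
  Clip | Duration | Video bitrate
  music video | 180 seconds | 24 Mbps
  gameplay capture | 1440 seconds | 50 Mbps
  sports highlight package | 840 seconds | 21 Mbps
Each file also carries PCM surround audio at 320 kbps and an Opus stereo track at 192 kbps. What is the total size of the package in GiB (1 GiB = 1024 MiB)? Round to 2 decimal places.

11.09 GiB

Audio total: 320 + 192 = 512 kbps = 0.512 Mbps.
music video: 24.512 Mbps × 180 s = 4412.2 Mb
gameplay capture: 50.512 Mbps × 1440 s = 72737.3 Mb
sports highlight package: 21.512 Mbps × 840 s = 18070.1 Mb
Total: 95219.5 Mb = 11902.4 MB.
= 11.09 GiB.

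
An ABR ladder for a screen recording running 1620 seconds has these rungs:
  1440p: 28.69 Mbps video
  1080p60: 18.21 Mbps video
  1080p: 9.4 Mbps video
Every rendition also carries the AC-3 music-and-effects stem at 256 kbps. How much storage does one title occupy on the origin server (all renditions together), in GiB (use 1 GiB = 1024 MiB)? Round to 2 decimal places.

Audio: 256 kbps = 0.256 Mbps.
Sum of rendition bitrates: (28.69+0.256) + (18.21+0.256) + (9.4+0.256) = 57.068 Mbps.
× 1620 s = 92,450 Mb = 11,556 MB = 10.76 GiB.

10.76 GiB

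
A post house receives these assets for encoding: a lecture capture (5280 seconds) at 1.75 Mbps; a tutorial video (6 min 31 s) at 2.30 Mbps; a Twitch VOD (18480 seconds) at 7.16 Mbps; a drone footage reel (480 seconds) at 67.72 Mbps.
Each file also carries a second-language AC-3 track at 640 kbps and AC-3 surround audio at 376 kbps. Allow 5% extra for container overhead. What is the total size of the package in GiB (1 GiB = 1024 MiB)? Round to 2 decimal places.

24.45 GiB

Audio total: 640 + 376 = 1016 kbps = 1.016 Mbps.
lecture capture: 2.766 Mbps × 5280 s × 1.05 = 15334.7 Mb
tutorial video: 3.316 Mbps × 391 s × 1.05 = 1361.4 Mb
Twitch VOD: 8.176 Mbps × 18480 s × 1.05 = 158647.1 Mb
drone footage reel: 68.736 Mbps × 480 s × 1.05 = 34642.9 Mb
Total: 209986.1 Mb = 26248.3 MB.
= 24.45 GiB.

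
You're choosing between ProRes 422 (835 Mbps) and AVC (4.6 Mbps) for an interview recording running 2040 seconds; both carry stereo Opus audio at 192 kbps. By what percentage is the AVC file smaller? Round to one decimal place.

Audio: 192 kbps = 0.192 Mbps.
ProRes 422: 835.192 Mbps × 2040 s = 1703791.7 Mb = 198.347 GiB.
AVC: 4.792 Mbps × 2040 s = 9775.7 Mb = 1.138 GiB.
Reduction: (1 − 1.138/198.347) × 100 = 99.43%.

99.4%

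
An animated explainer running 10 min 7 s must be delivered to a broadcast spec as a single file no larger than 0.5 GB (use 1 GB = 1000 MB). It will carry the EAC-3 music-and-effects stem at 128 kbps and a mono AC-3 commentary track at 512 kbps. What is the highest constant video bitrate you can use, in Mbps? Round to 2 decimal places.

5.95 Mbps

Budget: 0.5 GB = 4000.0 Mb.
10 min 7 s = 607 s
Total bitrate budget: 4000.0 Mb / 607 s = 6.590 Mbps.
Audio total: 128 + 512 = 640 kbps = 0.640 Mbps.
Video: 6.590 − 0.640 = 5.950 Mbps.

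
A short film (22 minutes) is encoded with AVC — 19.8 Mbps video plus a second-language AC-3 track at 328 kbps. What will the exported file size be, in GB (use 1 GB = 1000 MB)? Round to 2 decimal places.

3.32 GB

22 min = 1320 s
Audio: 328 kbps = 0.328 Mbps.
Total bitrate: 19.8 + 0.328 = 20.128 Mbps.
Stream data: 20.128 Mbps × 1320 s = 26569.0 Mb.
26,569 Mb ÷ 8 = 3,321 MB → 3.321 GB.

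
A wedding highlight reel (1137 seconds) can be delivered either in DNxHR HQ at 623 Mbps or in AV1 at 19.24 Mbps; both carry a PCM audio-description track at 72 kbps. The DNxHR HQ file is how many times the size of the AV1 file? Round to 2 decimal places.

Audio: 72 kbps = 0.072 Mbps.
DNxHR HQ: 623.072 Mbps × 1137 s = 708432.9 Mb = 82.472 GiB.
AV1: 19.312 Mbps × 1137 s = 21957.7 Mb = 2.556 GiB.
Ratio: 82.472 / 2.556 = 32.263.

32.26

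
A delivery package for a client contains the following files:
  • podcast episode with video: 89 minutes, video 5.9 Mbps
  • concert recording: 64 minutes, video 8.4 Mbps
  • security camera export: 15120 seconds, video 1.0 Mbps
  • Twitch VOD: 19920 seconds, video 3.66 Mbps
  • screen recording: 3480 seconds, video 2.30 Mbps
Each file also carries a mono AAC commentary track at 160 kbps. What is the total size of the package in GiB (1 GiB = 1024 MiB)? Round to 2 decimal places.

19.49 GiB

Audio: 160 kbps = 0.160 Mbps.
podcast episode with video: 6.060 Mbps × 5340 s = 32360.4 Mb
concert recording: 8.560 Mbps × 3840 s = 32870.4 Mb
security camera export: 1.160 Mbps × 15120 s = 17539.2 Mb
Twitch VOD: 3.820 Mbps × 19920 s = 76094.4 Mb
screen recording: 2.460 Mbps × 3480 s = 8560.8 Mb
Total: 167425.2 Mb = 20928.2 MB.
= 19.49 GiB.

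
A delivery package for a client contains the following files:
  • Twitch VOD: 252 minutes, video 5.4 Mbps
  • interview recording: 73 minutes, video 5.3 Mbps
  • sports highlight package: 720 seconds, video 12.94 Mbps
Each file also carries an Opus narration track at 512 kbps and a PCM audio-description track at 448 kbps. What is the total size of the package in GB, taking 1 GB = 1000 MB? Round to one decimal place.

Audio total: 512 + 448 = 960 kbps = 0.960 Mbps.
Twitch VOD: 6.360 Mbps × 15120 s = 96163.2 Mb
interview recording: 6.260 Mbps × 4380 s = 27418.8 Mb
sports highlight package: 13.900 Mbps × 720 s = 10008.0 Mb
Total: 133590.0 Mb = 16698.8 MB.
= 16.70 GB.

16.7 GB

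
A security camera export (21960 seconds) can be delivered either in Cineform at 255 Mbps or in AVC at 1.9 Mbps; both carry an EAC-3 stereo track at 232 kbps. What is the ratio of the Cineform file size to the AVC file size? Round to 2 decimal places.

119.71

Audio: 232 kbps = 0.232 Mbps.
Cineform: 255.232 Mbps × 21960 s = 5604894.7 Mb = 652.496 GiB.
AVC: 2.132 Mbps × 21960 s = 46818.7 Mb = 5.450 GiB.
Ratio: 652.496 / 5.450 = 119.715.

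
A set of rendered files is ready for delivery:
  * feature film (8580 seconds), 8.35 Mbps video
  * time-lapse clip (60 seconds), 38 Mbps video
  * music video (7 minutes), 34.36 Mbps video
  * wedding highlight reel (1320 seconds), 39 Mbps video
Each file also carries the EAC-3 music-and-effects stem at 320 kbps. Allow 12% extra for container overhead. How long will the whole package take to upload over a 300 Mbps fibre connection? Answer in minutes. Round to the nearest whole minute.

Audio: 320 kbps = 0.320 Mbps.
feature film: 8.670 Mbps × 8580 s × 1.12 = 83315.2 Mb
time-lapse clip: 38.320 Mbps × 60 s × 1.12 = 2575.1 Mb
music video: 34.680 Mbps × 420 s × 1.12 = 16313.5 Mb
wedding highlight reel: 39.320 Mbps × 1320 s × 1.12 = 58130.7 Mb
Total: 160334.5 Mb = 20041.8 MB.
At 300 Mbps: 160334.5 / 300 = 534 s ≈ 8.91 minutes.

9 minutes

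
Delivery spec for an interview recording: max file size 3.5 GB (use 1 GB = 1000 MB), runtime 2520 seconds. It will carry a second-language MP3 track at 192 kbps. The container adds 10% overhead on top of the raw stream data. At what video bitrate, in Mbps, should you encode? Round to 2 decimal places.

9.91 Mbps

Budget: 3.5 GB = 28000.0 Mb.
Stream payload after overhead: 28000.0 / 1.10 = 25454.5 Mb.
Total bitrate budget: 25454.5 Mb / 2520 s = 10.101 Mbps.
Audio: 192 kbps = 0.192 Mbps.
Video: 10.101 − 0.192 = 9.909 Mbps.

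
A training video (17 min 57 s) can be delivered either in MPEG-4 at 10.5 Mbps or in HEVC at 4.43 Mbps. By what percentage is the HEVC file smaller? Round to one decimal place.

17 min 57 s = 1077 s
MPEG-4: 10.500 Mbps × 1077 s = 11308.5 Mb = 1.316 GiB.
HEVC: 4.430 Mbps × 1077 s = 4771.1 Mb = 0.555 GiB.
Reduction: (1 − 0.555/1.316) × 100 = 57.81%.

57.8%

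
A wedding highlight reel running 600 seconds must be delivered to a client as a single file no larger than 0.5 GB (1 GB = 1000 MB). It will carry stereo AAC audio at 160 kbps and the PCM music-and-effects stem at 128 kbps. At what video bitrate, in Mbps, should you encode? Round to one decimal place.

Budget: 0.5 GB = 4000.0 Mb.
Total bitrate budget: 4000.0 Mb / 600 s = 6.667 Mbps.
Audio total: 160 + 128 = 288 kbps = 0.288 Mbps.
Video: 6.667 − 0.288 = 6.379 Mbps.

6.4 Mbps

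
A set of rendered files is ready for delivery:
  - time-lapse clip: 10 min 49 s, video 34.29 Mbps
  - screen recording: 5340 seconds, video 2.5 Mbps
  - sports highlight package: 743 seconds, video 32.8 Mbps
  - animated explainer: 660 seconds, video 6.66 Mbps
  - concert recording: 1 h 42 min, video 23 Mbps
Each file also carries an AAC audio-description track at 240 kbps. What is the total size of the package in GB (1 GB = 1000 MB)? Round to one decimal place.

26.0 GB

Audio: 240 kbps = 0.240 Mbps.
time-lapse clip: 34.530 Mbps × 649 s = 22410.0 Mb
screen recording: 2.740 Mbps × 5340 s = 14631.6 Mb
sports highlight package: 33.040 Mbps × 743 s = 24548.7 Mb
animated explainer: 6.900 Mbps × 660 s = 4554.0 Mb
concert recording: 23.240 Mbps × 6120 s = 142228.8 Mb
Total: 208373.1 Mb = 26046.6 MB.
= 26.05 GB.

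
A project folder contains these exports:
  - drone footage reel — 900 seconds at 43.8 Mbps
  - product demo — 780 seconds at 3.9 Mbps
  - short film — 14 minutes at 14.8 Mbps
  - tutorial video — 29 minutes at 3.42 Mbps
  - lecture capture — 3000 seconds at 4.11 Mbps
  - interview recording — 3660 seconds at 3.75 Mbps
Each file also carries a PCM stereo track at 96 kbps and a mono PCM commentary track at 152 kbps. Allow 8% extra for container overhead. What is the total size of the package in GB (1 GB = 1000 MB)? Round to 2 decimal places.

12.10 GB

Audio total: 96 + 152 = 248 kbps = 0.248 Mbps.
drone footage reel: 44.048 Mbps × 900 s × 1.08 = 42814.7 Mb
product demo: 4.148 Mbps × 780 s × 1.08 = 3494.3 Mb
short film: 15.048 Mbps × 840 s × 1.08 = 13651.5 Mb
tutorial video: 3.668 Mbps × 1740 s × 1.08 = 6892.9 Mb
lecture capture: 4.358 Mbps × 3000 s × 1.08 = 14119.9 Mb
interview recording: 3.998 Mbps × 3660 s × 1.08 = 15803.3 Mb
Total: 96776.6 Mb = 12097.1 MB.
= 12.10 GB.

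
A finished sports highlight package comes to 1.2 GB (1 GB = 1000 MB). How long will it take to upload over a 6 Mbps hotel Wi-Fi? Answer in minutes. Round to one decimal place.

26.7 minutes

File: 1.2 GB = 9600.0 Mb.
At 6 Mbps: 9600.0 / 6 = 1600.0 s ≈ 26.7 minutes.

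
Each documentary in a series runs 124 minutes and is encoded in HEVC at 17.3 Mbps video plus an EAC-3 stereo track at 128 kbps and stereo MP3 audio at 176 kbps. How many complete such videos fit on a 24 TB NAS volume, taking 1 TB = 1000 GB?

1465

124 min = 7440 s
Audio total: 128 + 176 = 304 kbps = 0.304 Mbps.
Total bitrate: 17.604 Mbps.
Per item: 17.604 Mbps × 7440 s = 130,974 Mb = 16,372 MB.
Capacity: 24 TB = 192,000,000 Mb; 1465.94 items → 1465 complete.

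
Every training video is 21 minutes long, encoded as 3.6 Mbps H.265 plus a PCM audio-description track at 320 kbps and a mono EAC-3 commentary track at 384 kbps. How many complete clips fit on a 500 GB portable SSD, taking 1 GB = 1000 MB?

737

21 min = 1260 s
Audio total: 320 + 384 = 704 kbps = 0.704 Mbps.
Total bitrate: 4.304 Mbps.
Per item: 4.304 Mbps × 1260 s = 5,423 Mb = 677.9 MB.
Capacity: 500 GB = 4,000,000 Mb; 737.59 items → 737 complete.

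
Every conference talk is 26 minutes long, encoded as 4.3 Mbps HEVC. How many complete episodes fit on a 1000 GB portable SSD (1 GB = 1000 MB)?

26 min = 1560 s
Per item: 4.300 Mbps × 1560 s = 6,708 Mb = 838.5 MB.
Capacity: 1000 GB = 8,000,000 Mb; 1192.61 items → 1192 complete.

1192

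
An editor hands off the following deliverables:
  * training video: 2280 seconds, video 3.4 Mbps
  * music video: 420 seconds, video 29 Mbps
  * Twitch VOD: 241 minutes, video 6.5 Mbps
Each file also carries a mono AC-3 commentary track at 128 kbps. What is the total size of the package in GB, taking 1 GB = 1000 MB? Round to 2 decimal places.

14.51 GB

Audio: 128 kbps = 0.128 Mbps.
training video: 3.528 Mbps × 2280 s = 8043.8 Mb
music video: 29.128 Mbps × 420 s = 12233.8 Mb
Twitch VOD: 6.628 Mbps × 14460 s = 95840.9 Mb
Total: 116118.5 Mb = 14514.8 MB.
= 14.51 GB.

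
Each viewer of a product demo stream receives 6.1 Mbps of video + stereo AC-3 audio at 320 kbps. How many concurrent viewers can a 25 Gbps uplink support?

3894

Audio: 320 kbps = 0.320 Mbps.
Per-viewer media rate: 6.420 Mbps.
25 Gbps = 25,000 Mbps; 25,000 / 6.420 = 3894.08 → 3894 viewers.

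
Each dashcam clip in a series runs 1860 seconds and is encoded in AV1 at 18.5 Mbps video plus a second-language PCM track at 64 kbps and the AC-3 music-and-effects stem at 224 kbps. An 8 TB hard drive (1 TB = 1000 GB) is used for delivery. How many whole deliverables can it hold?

1831

Audio total: 64 + 224 = 288 kbps = 0.288 Mbps.
Total bitrate: 18.788 Mbps.
Per item: 18.788 Mbps × 1860 s = 34,946 Mb = 4,368 MB.
Capacity: 8 TB = 64,000,000 Mb; 1831.41 items → 1831 complete.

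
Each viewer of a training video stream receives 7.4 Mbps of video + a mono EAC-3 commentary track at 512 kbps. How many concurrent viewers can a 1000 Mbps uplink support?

Audio: 512 kbps = 0.512 Mbps.
Per-viewer media rate: 7.912 Mbps.
1000 Mbps = 1,000 Mbps; 1,000 / 7.912 = 126.39 → 126 viewers.

126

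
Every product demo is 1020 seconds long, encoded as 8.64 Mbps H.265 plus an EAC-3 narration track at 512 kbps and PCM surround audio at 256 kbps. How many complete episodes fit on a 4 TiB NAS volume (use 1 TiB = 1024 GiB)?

Audio total: 512 + 256 = 768 kbps = 0.768 Mbps.
Total bitrate: 9.408 Mbps.
Per item: 9.408 Mbps × 1020 s = 9,596 Mb = 1,200 MB.
Capacity: 4 TiB = 35,184,372 Mb; 3666.51 items → 3666 complete.

3666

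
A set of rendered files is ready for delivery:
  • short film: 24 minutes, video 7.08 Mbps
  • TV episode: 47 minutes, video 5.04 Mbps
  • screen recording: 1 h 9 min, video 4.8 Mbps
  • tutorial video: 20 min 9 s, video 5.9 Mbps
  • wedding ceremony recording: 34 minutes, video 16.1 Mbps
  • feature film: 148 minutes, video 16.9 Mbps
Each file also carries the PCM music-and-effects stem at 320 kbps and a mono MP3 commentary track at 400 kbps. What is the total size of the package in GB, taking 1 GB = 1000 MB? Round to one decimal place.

Audio total: 320 + 400 = 720 kbps = 0.720 Mbps.
short film: 7.800 Mbps × 1440 s = 11232.0 Mb
TV episode: 5.760 Mbps × 2820 s = 16243.2 Mb
screen recording: 5.520 Mbps × 4140 s = 22852.8 Mb
tutorial video: 6.620 Mbps × 1209 s = 8003.6 Mb
wedding ceremony recording: 16.820 Mbps × 2040 s = 34312.8 Mb
feature film: 17.620 Mbps × 8880 s = 156465.6 Mb
Total: 249110.0 Mb = 31138.7 MB.
= 31.14 GB.

31.1 GB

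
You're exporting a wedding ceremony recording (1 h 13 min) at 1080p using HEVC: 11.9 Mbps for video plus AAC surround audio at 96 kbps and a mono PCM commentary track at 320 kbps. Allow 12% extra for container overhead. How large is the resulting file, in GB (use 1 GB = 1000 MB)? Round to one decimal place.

7.6 GB

1 h 13 min = 73 min = 4380 s
Audio total: 96 + 320 = 416 kbps = 0.416 Mbps.
Total bitrate: 11.9 + 0.416 = 12.316 Mbps.
Stream data: 12.316 Mbps × 4380 s = 53944.1 Mb.
With 12% container overhead: ×1.12.
60,417 Mb ÷ 8 = 7,552 MB → 7.552 GB.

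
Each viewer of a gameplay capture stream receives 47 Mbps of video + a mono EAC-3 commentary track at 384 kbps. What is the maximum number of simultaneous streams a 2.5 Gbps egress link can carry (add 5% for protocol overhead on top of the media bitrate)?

Audio: 384 kbps = 0.384 Mbps.
Per-viewer media rate: 47.384 Mbps.
On the wire with 5% overhead: 49.753 Mbps.
2.5 Gbps = 2,500 Mbps; 2,500 / 49.753 = 50.25 → 50 viewers.

50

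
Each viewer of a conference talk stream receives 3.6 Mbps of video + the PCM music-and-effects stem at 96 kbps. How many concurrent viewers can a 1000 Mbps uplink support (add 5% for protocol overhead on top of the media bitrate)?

257

Audio: 96 kbps = 0.096 Mbps.
Per-viewer media rate: 3.696 Mbps.
On the wire with 5% overhead: 3.881 Mbps.
1000 Mbps = 1,000 Mbps; 1,000 / 3.881 = 257.68 → 257 viewers.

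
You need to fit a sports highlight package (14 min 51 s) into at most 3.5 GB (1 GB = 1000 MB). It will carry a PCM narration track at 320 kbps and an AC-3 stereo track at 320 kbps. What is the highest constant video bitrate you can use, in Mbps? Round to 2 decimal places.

Budget: 3.5 GB = 28000.0 Mb.
14 min 51 s = 891 s
Total bitrate budget: 28000.0 Mb / 891 s = 31.425 Mbps.
Audio total: 320 + 320 = 640 kbps = 0.640 Mbps.
Video: 31.425 − 0.640 = 30.785 Mbps.

30.79 Mbps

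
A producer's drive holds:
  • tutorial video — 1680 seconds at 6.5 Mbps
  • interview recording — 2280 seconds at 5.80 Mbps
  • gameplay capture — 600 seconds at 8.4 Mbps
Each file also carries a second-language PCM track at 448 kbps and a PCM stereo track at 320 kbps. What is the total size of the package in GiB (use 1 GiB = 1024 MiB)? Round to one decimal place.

3.8 GiB

Audio total: 448 + 320 = 768 kbps = 0.768 Mbps.
tutorial video: 7.268 Mbps × 1680 s = 12210.2 Mb
interview recording: 6.568 Mbps × 2280 s = 14975.0 Mb
gameplay capture: 9.168 Mbps × 600 s = 5500.8 Mb
Total: 32686.1 Mb = 4085.8 MB.
= 3.805 GiB.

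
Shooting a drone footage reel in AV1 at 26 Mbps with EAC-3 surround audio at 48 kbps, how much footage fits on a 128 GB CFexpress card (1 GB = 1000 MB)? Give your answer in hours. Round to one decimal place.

10.9 hours

Audio: 48 kbps = 0.048 Mbps.
Total bitrate: 26 + 0.048 = 26.048 Mbps.
Capacity: 128 GB = 1,024,000 Mb.
Recording time: 1,024,000 / 26.048 = 39,312 s ≈ 10.9 hours.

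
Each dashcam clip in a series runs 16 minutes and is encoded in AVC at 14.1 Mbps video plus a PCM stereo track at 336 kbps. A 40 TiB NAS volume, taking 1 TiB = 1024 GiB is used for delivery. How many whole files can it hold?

25388

16 min = 960 s
Audio: 336 kbps = 0.336 Mbps.
Total bitrate: 14.436 Mbps.
Per item: 14.436 Mbps × 960 s = 13,859 Mb = 1,732 MB.
Capacity: 40 TiB = 351,843,721 Mb; 25388.19 items → 25388 complete.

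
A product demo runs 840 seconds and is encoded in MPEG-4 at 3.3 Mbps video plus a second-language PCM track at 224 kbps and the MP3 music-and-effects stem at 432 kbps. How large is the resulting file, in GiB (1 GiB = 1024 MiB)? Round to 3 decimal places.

Audio total: 224 + 432 = 656 kbps = 0.656 Mbps.
Total bitrate: 3.3 + 0.656 = 3.956 Mbps.
Stream data: 3.956 Mbps × 840 s = 3323.0 Mb.
3,323 Mb = 415,380,000 bytes ÷ 1,073,741,824 = 0.3869 GiB.

0.387 GiB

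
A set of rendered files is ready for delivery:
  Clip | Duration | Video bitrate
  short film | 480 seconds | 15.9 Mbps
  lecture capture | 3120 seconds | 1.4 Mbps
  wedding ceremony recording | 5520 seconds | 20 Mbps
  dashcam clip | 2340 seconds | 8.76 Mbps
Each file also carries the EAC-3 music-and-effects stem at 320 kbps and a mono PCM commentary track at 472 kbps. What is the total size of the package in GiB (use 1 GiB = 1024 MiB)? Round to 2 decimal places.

Audio total: 320 + 472 = 792 kbps = 0.792 Mbps.
short film: 16.692 Mbps × 480 s = 8012.2 Mb
lecture capture: 2.192 Mbps × 3120 s = 6839.0 Mb
wedding ceremony recording: 20.792 Mbps × 5520 s = 114771.8 Mb
dashcam clip: 9.552 Mbps × 2340 s = 22351.7 Mb
Total: 151974.7 Mb = 18996.8 MB.
= 17.69 GiB.

17.69 GiB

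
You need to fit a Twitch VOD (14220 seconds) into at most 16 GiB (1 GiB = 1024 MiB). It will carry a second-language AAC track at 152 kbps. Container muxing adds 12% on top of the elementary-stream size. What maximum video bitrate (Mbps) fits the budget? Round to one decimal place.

Budget: 16 GiB = 137439.0 Mb.
Stream payload after overhead: 137439.0 / 1.12 = 122713.4 Mb.
Total bitrate budget: 122713.4 Mb / 14220 s = 8.630 Mbps.
Audio: 152 kbps = 0.152 Mbps.
Video: 8.630 − 0.152 = 8.478 Mbps.

8.5 Mbps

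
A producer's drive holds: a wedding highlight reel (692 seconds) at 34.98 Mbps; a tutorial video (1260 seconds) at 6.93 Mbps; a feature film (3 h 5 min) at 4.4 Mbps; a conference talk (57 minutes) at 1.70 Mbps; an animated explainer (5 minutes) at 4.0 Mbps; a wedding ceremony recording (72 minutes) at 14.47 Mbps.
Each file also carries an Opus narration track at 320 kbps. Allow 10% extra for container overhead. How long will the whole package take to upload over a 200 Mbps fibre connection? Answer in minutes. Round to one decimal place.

Audio: 320 kbps = 0.320 Mbps.
wedding highlight reel: 35.300 Mbps × 692 s × 1.10 = 26870.4 Mb
tutorial video: 7.250 Mbps × 1260 s × 1.10 = 10048.5 Mb
feature film: 4.720 Mbps × 11100 s × 1.10 = 57631.2 Mb
conference talk: 2.020 Mbps × 3420 s × 1.10 = 7599.2 Mb
animated explainer: 4.320 Mbps × 300 s × 1.10 = 1425.6 Mb
wedding ceremony recording: 14.790 Mbps × 4320 s × 1.10 = 70282.1 Mb
Total: 173857.0 Mb = 21732.1 MB.
At 200 Mbps: 173857.0 / 200 = 869 s ≈ 14.5 minutes.

14.5 minutes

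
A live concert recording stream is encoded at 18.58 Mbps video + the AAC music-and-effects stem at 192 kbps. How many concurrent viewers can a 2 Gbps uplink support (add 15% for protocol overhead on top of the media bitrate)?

92

Audio: 192 kbps = 0.192 Mbps.
Per-viewer media rate: 18.772 Mbps.
On the wire with 15% overhead: 21.588 Mbps.
2 Gbps = 2,000 Mbps; 2,000 / 21.588 = 92.64 → 92 viewers.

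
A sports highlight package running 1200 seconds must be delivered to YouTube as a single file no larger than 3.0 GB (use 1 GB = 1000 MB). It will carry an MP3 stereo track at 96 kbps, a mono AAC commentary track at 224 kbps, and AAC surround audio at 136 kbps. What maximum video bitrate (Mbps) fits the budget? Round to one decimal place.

19.5 Mbps

Budget: 3.0 GB = 24000.0 Mb.
Total bitrate budget: 24000.0 Mb / 1200 s = 20.000 Mbps.
Audio total: 96 + 224 + 136 = 456 kbps = 0.456 Mbps.
Video: 20.000 − 0.456 = 19.544 Mbps.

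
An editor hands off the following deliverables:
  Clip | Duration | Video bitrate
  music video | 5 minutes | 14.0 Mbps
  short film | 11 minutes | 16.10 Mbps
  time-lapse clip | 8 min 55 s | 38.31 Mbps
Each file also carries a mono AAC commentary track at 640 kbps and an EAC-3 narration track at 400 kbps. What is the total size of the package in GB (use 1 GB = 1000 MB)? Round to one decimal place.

4.6 GB

Audio total: 640 + 400 = 1040 kbps = 1.040 Mbps.
music video: 15.040 Mbps × 300 s = 4512.0 Mb
short film: 17.140 Mbps × 660 s = 11312.4 Mb
time-lapse clip: 39.350 Mbps × 535 s = 21052.2 Mb
Total: 36876.7 Mb = 4609.6 MB.
= 4.610 GB.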